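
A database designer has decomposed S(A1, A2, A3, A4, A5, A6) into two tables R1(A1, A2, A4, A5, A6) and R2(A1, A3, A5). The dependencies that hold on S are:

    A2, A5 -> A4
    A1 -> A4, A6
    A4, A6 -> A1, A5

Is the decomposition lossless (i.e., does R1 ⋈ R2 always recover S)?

No

Common attributes: R1 ∩ R2 = {A1, A5}.
Closure of {A1, A5}: A1 → A4, A6 applies, adding A4, A6. So (A1, A5)⁺ = {A1, A4, A5, A6}.
The closure contains neither all of R1 = {A1, A2, A4, A5, A6} nor all of R2 = {A1, A3, A5}, so the common attributes are not a superkey of either fragment. The join is lossy.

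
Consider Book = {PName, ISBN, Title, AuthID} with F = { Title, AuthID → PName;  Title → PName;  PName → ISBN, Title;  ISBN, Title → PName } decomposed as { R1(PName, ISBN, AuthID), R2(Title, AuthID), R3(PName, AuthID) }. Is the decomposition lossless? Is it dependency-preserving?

lossy and not dependency-preserving

Lossless test (chase): Rows 1 and 3 agree on PName; apply PName→ISBN, Title and equate their ISBN, Title entries. No row becomes fully distinguished — the join is lossy.
Dependency preservation: the restricted closure of {Title, AuthID} across the fragments never reaches {PName}, so Title, AuthID → PName cannot be enforced without a join — not preserved.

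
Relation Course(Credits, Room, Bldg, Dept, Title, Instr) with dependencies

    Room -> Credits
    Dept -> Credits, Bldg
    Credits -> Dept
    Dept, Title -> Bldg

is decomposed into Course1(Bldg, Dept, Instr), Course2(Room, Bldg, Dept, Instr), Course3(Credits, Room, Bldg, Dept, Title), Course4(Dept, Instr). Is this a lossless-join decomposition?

No

Chase test. Columns are Credits, Room, Bldg, Dept, Title, Instr; row i has aⱼ where attribute j ∈ Coursei, else bᵢⱼ.
Initial tableau (one row per fragment):
  row 1: b11 b12 a3 a4 b15 a6
  row 2: b21 a2 a3 a4 b25 a6
  row 3: a1 a2 a3 a4 a5 b36
  row 4: b41 b42 b43 a4 b45 a6
Rows 2 and 3 agree on Room; apply Room→Credits and equate their Credits entries.
Rows 1 and 2 agree on Dept; apply Dept→Credits, Bldg and equate their Credits, Bldg entries.
Rows 1 and 4 agree on Dept; apply Dept→Credits, Bldg and equate their Credits, Bldg entries.
No row becomes fully distinguished — the join is lossy.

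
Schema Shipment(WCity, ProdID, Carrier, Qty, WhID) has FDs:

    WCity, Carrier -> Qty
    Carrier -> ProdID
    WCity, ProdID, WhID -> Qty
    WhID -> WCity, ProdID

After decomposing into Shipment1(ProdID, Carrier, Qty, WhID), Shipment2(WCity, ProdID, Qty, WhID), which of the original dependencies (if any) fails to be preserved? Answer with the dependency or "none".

WCity, Carrier -> Qty

Check WCity, Carrier → Qty: no single fragment contains all of {WCity, Carrier, Qty}, and the restricted closure of {WCity, Carrier} across the fragments never reaches {Qty}.
Carrier → ProdID is preserved.
WCity, ProdID, WhID → Qty is preserved.
WhID → WCity, ProdID is preserved.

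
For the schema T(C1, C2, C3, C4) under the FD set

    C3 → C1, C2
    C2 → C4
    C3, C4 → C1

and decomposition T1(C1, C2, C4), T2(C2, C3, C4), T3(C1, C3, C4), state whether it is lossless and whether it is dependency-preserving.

Lossless test (chase): Rows 2 and 3 agree on C3; apply C3→C1, C2 and equate their C1, C2 entries. Row 2 is now all distinguished symbols — the join is lossless.
Dependency preservation: C3 → C1, C2 is not contained in any single fragment, but the restricted closure of its left-hand side across the fragments still reaches the right-hand side; the remaining FDs each lie inside some fragment. All dependencies are preserved.

lossless and dependency-preserving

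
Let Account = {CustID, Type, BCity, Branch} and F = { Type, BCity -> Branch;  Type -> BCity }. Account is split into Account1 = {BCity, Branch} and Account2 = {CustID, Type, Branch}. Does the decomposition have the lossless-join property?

No

Common attributes: Account1 ∩ Account2 = {Branch}.
No dependency enlarges {Branch}, so (Branch)⁺ = {Branch}.
The closure contains neither all of Account1 = {BCity, Branch} nor all of Account2 = {CustID, Type, Branch}, so the common attributes are not a superkey of either fragment. The join is lossy.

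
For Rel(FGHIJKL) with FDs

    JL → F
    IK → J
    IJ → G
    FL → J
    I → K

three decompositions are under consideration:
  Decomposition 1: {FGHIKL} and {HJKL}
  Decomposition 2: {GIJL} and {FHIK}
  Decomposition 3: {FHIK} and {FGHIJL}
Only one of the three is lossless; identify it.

Decomposition 3

Decomposition 1: common = {HKL}, closure = {HKL} → lossy.
Decomposition 2: common = {I}, closure = {GIJK} → lossy.
Decomposition 3: common = {FHI}, closure = {FGHIJK} → lossless.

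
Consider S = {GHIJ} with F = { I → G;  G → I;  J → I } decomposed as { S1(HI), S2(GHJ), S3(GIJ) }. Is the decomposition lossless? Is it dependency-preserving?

Lossless test (chase): Rows 1 and 3 agree on I; apply I→G and equate their G entries. Rows 1 and 2 agree on G; apply G→I and equate their I entries. Row 2 is now all distinguished symbols — the join is lossless.
Dependency preservation: every FD's attributes lie within a single fragment, so each can be enforced locally — preserved.

lossless and dependency-preserving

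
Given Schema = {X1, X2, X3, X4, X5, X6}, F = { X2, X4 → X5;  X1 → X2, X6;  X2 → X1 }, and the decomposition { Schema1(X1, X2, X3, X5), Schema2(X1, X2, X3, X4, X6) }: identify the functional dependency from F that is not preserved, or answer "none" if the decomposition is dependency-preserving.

Check X2, X4 → X5: no single fragment contains all of {X2, X4, X5}, and the restricted closure of {X2, X4} across the fragments never reaches {X5}.
X1 → X2, X6 is preserved.
X2 → X1 is preserved.

X2, X4 → X5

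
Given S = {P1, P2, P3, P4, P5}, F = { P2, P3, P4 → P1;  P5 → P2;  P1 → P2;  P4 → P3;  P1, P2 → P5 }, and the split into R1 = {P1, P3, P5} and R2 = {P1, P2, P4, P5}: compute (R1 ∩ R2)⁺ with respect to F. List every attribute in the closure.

P1, P2, P5

R1 ∩ R2 = {P1, P5}.
P5 → P2 applies, adding P2
Closure: {P1, P2, P5}.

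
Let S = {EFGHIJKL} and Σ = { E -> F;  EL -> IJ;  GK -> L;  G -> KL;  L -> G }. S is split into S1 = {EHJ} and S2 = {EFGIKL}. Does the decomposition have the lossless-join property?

No

Common attributes: S1 ∩ S2 = {E}.
Closure of {E}: E → F applies, adding F. So (E)⁺ = {EF}.
The closure contains neither all of S1 = {EHJ} nor all of S2 = {EFGIKL}, so the common attributes are not a superkey of either fragment. The join is lossy.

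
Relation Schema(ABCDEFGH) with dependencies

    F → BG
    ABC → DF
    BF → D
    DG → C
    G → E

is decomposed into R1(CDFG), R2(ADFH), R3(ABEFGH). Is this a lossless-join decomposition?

Yes

Chase test. Columns are ABCDEFGH; row i has aⱼ where attribute j ∈ Ri, else bᵢⱼ.
Initial tableau (one row per fragment):
  row 1: b11 b12 a3 a4 b15 a6 a7 b18
  row 2: a1 b22 b23 a4 b25 a6 b27 a8
  row 3: a1 a2 b33 b34 a5 a6 a7 a8
Rows 1 and 2 agree on F; apply F→BG and equate their BG entries.
Rows 1 and 3 agree on F; apply F→BG and equate their BG entries.
Rows 1 and 3 agree on BF; apply BF→D and equate their D entries.
Rows 1 and 2 agree on DG; apply DG→C and equate their C entries.
Rows 1 and 3 agree on DG; apply DG→C and equate their C entries.
Rows 1 and 2 agree on G; apply G→E and equate their E entries.
Rows 1 and 3 agree on G; apply G→E and equate their E entries.
Row 2 is now all distinguished symbols — the join is lossless.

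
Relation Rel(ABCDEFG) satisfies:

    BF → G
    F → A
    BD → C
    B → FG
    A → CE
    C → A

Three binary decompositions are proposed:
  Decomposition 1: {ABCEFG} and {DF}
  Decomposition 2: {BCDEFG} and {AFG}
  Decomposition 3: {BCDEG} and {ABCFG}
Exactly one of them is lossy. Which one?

Decomposition 1

Decomposition 1: common = {F}, closure = {ACEF} → lossy.
Decomposition 2: common = {FG}, closure = {ACEFG} → lossless.
Decomposition 3: common = {BCG}, closure = {ABCEFG} → lossless.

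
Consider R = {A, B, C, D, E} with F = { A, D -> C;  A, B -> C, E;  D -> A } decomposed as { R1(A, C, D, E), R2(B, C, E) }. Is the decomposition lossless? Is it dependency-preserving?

Lossless test: (C, E)⁺ = {C, E}, which is a superkey of neither fragment — lossy.
Dependency preservation: the restricted closure of {A, B} across the fragments never reaches {C, E}, so A, B → C, E cannot be enforced without a join — not preserved.

lossy and not dependency-preserving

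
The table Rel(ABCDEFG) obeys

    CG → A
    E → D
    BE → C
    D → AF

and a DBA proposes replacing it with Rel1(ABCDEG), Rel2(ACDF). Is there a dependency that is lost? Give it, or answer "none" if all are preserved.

none

CG → A lies within Rel1.
E → D lies within Rel1.
BE → C lies within Rel1.
D → AF lies within Rel2.
Every dependency is enforceable on the fragments, so the decomposition is dependency-preserving.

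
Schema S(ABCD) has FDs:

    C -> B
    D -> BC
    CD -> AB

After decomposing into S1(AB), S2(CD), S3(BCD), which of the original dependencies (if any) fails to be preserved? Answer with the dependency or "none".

CD -> AB

Check CD → AB: no single fragment contains all of {ABCD}, and the restricted closure of {CD} across the fragments never reaches {AB}.
C → B is preserved.
D → BC is preserved.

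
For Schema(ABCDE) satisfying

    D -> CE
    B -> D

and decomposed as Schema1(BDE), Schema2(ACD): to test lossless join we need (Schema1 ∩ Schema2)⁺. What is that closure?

CDE

Schema1 ∩ Schema2 = {D}.
D → CE applies, adding CE
Closure: {CDE}.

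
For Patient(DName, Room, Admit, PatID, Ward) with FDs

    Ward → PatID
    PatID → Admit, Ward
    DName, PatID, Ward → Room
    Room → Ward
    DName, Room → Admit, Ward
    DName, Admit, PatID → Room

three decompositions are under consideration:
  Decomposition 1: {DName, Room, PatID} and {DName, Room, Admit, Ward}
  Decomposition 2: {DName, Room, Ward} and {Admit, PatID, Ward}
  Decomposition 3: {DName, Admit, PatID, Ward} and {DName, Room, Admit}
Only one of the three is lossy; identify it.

Decomposition 1: common = {DName, Room}, closure = {DName, Room, Admit, PatID, Ward} → lossless.
Decomposition 2: common = {Ward}, closure = {Admit, PatID, Ward} → lossless.
Decomposition 3: common = {DName, Admit}, closure = {DName, Admit} → lossy.

Decomposition 3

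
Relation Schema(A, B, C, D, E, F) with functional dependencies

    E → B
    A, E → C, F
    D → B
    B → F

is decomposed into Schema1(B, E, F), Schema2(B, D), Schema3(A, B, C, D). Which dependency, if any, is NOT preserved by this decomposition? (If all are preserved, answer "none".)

A, E → C, F

Check A, E → C, F: no single fragment contains all of {A, C, E, F}, and the restricted closure of {A, E} across the fragments never reaches {C, F}.
E → B is preserved.
D → B is preserved.
B → F is preserved.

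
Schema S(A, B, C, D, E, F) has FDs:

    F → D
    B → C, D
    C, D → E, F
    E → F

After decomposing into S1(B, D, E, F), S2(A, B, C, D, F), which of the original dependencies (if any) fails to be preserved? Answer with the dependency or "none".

C, D → E, F

Check C, D → E, F: no single fragment contains all of {C, D, E, F}, and the restricted closure of {C, D} across the fragments never reaches {E, F}.
F → D is preserved.
B → C, D is preserved.
E → F is preserved.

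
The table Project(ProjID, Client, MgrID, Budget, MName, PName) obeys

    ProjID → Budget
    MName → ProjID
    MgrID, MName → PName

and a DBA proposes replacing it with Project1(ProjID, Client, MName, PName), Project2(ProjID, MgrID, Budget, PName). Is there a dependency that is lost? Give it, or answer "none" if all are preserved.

Check MgrID, MName → PName: no single fragment contains all of {MgrID, MName, PName}, and the restricted closure of {MgrID, MName} across the fragments never reaches {PName}.
ProjID → Budget is preserved.
MName → ProjID is preserved.

MgrID, MName → PName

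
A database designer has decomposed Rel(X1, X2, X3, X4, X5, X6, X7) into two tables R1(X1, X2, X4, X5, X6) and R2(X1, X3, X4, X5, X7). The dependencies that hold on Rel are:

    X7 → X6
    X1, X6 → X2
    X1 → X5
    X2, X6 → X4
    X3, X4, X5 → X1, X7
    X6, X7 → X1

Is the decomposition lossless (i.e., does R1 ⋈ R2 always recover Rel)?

Common attributes: R1 ∩ R2 = {X1, X4, X5}.
No dependency enlarges {X1, X4, X5}, so (X1, X4, X5)⁺ = {X1, X4, X5}.
The closure contains neither all of R1 = {X1, X2, X4, X5, X6} nor all of R2 = {X1, X3, X4, X5, X7}, so the common attributes are not a superkey of either fragment. The join is lossy.

No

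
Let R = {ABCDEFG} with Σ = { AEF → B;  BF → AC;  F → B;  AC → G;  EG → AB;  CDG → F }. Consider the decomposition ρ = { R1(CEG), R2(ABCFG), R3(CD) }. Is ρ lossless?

No

Chase test. Columns are ABCDEFG; row i has aⱼ where attribute j ∈ Ri, else bᵢⱼ.
Initial tableau (one row per fragment):
  row 1: b11 b12 a3 b14 a5 b16 a7
  row 2: a1 a2 a3 b24 b25 a6 a7
  row 3: b31 b32 a3 a4 b35 b36 b37
No row becomes fully distinguished — the join is lossy.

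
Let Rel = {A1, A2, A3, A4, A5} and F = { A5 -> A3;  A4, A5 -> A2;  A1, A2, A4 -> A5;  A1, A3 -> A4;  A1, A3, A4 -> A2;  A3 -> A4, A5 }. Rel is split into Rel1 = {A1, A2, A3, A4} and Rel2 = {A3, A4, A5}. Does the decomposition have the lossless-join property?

Common attributes: Rel1 ∩ Rel2 = {A3, A4}.
Closure of {A3, A4}: A3 → A4, A5 applies, adding A5; A4, A5 → A2 applies, adding A2. So (A3, A4)⁺ = {A2, A3, A4, A5}.
This closure contains every attribute of Rel2, so Rel1 ∩ Rel2 → Rel2. The join is lossless.

Yes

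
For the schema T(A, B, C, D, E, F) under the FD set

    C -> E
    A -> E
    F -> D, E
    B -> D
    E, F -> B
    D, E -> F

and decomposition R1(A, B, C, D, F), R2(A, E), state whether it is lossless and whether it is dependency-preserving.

lossless but not dependency-preserving

Lossless test: (A)⁺ = {A, E}, which contains all of one fragment — lossless.
Dependency preservation: the restricted closure of {C} across the fragments never reaches {E}, so C → E cannot be enforced without a join — not preserved.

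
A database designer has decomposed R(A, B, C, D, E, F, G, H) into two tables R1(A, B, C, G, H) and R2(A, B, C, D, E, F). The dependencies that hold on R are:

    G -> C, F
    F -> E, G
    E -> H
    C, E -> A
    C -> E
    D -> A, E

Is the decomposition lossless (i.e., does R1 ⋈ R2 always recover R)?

No

Common attributes: R1 ∩ R2 = {A, B, C}.
Closure of {A, B, C}: C → E applies, adding E; E → H applies, adding H. So (A, B, C)⁺ = {A, B, C, E, H}.
The closure contains neither all of R1 = {A, B, C, G, H} nor all of R2 = {A, B, C, D, E, F}, so the common attributes are not a superkey of either fragment. The join is lossy.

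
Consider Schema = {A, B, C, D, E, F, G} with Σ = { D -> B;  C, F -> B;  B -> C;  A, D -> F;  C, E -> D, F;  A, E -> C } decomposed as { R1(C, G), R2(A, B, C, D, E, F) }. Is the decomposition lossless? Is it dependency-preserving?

lossy but dependency-preserving

Lossless test: (C)⁺ = {C}, which is a superkey of neither fragment — lossy.
Dependency preservation: every FD's attributes lie within a single fragment, so each can be enforced locally — preserved.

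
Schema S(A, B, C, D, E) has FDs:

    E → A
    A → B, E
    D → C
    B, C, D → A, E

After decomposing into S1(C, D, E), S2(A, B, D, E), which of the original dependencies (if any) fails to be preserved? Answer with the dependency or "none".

E → A lies within S2.
A → B, E lies within S2.
D → C lies within S1.
B, C, D → A, E: restricted closure across fragments reaches A, E.
Every dependency is enforceable on the fragments, so the decomposition is dependency-preserving.

none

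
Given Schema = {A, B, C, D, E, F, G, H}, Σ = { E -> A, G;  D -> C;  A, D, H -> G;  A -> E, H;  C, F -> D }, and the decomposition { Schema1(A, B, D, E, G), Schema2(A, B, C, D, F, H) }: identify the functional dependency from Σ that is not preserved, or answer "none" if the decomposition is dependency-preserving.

none

E → A, G lies within Schema1.
D → C lies within Schema2.
A, D, H → G: restricted closure across fragments reaches G.
A → E, H: restricted closure across fragments reaches E, H.
C, F → D lies within Schema2.
Every dependency is enforceable on the fragments, so the decomposition is dependency-preserving.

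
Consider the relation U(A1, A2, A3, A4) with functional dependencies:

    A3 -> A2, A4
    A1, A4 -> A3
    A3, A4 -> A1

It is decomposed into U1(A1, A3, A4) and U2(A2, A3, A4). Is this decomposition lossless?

Common attributes: U1 ∩ U2 = {A3, A4}.
Closure of {A3, A4}: A3 → A2, A4 applies, adding A2; A3, A4 → A1 applies, adding A1. So (A3, A4)⁺ = {A1, A2, A3, A4}.
This closure contains every attribute of U1, so U1 ∩ U2 → U1. The join is lossless.

Yes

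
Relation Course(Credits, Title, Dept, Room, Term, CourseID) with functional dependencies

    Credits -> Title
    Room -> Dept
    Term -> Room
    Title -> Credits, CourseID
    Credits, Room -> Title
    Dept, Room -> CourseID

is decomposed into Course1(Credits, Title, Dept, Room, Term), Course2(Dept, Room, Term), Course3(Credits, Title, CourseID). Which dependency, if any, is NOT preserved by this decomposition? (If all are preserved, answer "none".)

Dept, Room -> CourseID

Check Dept, Room → CourseID: no single fragment contains all of {Dept, Room, CourseID}, and the restricted closure of {Dept, Room} across the fragments never reaches {CourseID}.
Credits → Title is preserved.
Room → Dept is preserved.
Term → Room is preserved.
Title → Credits, CourseID is preserved.
Credits, Room → Title is preserved.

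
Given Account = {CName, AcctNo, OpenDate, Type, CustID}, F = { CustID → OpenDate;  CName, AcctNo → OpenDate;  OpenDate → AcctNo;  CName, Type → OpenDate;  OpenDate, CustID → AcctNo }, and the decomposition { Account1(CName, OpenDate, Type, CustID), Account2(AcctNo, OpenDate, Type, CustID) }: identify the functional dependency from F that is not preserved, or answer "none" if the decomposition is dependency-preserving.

CName, AcctNo → OpenDate

Check CName, AcctNo → OpenDate: no single fragment contains all of {CName, AcctNo, OpenDate}, and the restricted closure of {CName, AcctNo} across the fragments never reaches {OpenDate}.
CustID → OpenDate is preserved.
OpenDate → AcctNo is preserved.
CName, Type → OpenDate is preserved.
OpenDate, CustID → AcctNo is preserved.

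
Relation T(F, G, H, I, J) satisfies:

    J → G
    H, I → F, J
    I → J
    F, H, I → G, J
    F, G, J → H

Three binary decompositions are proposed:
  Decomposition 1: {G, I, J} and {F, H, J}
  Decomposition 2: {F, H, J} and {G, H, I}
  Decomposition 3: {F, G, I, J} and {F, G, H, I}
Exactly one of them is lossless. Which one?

Decomposition 3

Decomposition 1: common = {J}, closure = {G, J} → lossy.
Decomposition 2: common = {H}, closure = {H} → lossy.
Decomposition 3: common = {F, G, I}, closure = {F, G, H, I, J} → lossless.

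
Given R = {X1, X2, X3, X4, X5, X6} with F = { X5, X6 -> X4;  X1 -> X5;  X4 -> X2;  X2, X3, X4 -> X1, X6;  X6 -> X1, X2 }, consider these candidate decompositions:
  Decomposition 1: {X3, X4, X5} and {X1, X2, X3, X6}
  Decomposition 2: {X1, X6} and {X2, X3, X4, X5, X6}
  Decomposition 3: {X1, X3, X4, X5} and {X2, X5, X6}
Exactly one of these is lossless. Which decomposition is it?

Decomposition 2

Decomposition 1: common = {X3}, closure = {X3} → lossy.
Decomposition 2: common = {X6}, closure = {X1, X2, X4, X5, X6} → lossless.
Decomposition 3: common = {X5}, closure = {X5} → lossy.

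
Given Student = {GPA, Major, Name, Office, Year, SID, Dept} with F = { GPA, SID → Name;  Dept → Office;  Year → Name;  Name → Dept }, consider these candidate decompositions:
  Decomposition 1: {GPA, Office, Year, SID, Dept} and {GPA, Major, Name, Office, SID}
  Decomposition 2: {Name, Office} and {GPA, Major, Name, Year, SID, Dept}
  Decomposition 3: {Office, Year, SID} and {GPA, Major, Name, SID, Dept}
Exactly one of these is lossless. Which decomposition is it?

Decomposition 2

Decomposition 1: common = {GPA, Office, SID}, closure = {GPA, Name, Office, SID, Dept} → lossy.
Decomposition 2: common = {Name}, closure = {Name, Office, Dept} → lossless.
Decomposition 3: common = {SID}, closure = {SID} → lossy.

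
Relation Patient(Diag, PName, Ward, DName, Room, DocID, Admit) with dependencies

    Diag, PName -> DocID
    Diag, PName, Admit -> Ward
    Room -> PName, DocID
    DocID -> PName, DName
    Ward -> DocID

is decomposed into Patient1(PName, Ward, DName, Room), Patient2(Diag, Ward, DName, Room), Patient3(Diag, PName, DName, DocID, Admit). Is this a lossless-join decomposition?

Chase test. Columns are Diag, PName, Ward, DName, Room, DocID, Admit; row i has aⱼ where attribute j ∈ Patienti, else bᵢⱼ.
Initial tableau (one row per fragment):
  row 1: b11 a2 a3 a4 a5 b16 b17
  row 2: a1 b22 a3 a4 a5 b26 b27
  row 3: a1 a2 b33 a4 b35 a6 a7
Rows 1 and 2 agree on Room; apply Room→PName, DocID and equate their PName, DocID entries.
Rows 2 and 3 agree on Diag, PName; apply Diag, PName→DocID and equate their DocID entries.
No row becomes fully distinguished — the join is lossy.

No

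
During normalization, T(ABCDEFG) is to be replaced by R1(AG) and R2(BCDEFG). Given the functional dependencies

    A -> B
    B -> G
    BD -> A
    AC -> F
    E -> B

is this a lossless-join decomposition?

Common attributes: R1 ∩ R2 = {G}.
No dependency enlarges {G}, so (G)⁺ = {G}.
The closure contains neither all of R1 = {AG} nor all of R2 = {BCDEFG}, so the common attributes are not a superkey of either fragment. The join is lossy.

No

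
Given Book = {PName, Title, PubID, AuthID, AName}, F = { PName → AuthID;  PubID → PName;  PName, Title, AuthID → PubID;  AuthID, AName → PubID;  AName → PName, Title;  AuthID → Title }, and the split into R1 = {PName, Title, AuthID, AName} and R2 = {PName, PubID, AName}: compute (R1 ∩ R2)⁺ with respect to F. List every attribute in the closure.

PName, Title, PubID, AuthID, AName

R1 ∩ R2 = {PName, AName}.
PName → AuthID applies, adding AuthID
AuthID, AName → PubID applies, adding PubID
AName → PName, Title applies, adding Title
Closure: {PName, Title, PubID, AuthID, AName}.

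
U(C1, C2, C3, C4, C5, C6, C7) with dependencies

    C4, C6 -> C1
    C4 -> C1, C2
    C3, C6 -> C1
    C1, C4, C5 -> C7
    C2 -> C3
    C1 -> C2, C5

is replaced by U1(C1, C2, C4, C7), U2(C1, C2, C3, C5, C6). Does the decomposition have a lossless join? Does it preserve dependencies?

Lossless test: (C1, C2)⁺ = {C1, C2, C3, C5}, which is a superkey of neither fragment — lossy.
Dependency preservation: C4, C6 → C1; C1, C4, C5 → C7 are not contained in any single fragment, but the restricted closure of each left-hand side across the fragments still reaches the right-hand side; the remaining FDs each lie inside some fragment. All dependencies are preserved.

lossy but dependency-preserving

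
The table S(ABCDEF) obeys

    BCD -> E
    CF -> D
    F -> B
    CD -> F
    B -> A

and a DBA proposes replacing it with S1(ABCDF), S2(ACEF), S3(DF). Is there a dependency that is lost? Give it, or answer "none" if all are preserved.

BCD → E: restricted closure across fragments reaches E.
CF → D lies within S1.
F → B lies within S1.
CD → F lies within S1.
B → A lies within S1.
Every dependency is enforceable on the fragments, so the decomposition is dependency-preserving.

none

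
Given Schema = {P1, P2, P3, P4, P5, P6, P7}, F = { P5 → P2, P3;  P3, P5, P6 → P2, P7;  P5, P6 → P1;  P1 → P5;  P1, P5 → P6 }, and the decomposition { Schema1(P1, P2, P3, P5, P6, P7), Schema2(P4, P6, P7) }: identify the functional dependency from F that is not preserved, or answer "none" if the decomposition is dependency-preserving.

none

P5 → P2, P3 lies within Schema1.
P3, P5, P6 → P2, P7 lies within Schema1.
P5, P6 → P1 lies within Schema1.
P1 → P5 lies within Schema1.
P1, P5 → P6 lies within Schema1.
Every dependency is enforceable on the fragments, so the decomposition is dependency-preserving.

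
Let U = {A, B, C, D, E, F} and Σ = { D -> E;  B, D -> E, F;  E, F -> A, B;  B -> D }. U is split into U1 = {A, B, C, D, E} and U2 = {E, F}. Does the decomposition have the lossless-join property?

Common attributes: U1 ∩ U2 = {E}.
No dependency enlarges {E}, so (E)⁺ = {E}.
The closure contains neither all of U1 = {A, B, C, D, E} nor all of U2 = {E, F}, so the common attributes are not a superkey of either fragment. The join is lossy.

No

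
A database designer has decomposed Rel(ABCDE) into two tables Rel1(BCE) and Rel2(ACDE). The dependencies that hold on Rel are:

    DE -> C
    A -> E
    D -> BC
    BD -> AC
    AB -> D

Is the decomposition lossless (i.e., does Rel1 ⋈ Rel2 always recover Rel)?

No

Common attributes: Rel1 ∩ Rel2 = {CE}.
No dependency enlarges {CE}, so (CE)⁺ = {CE}.
The closure contains neither all of Rel1 = {BCE} nor all of Rel2 = {ACDE}, so the common attributes are not a superkey of either fragment. The join is lossy.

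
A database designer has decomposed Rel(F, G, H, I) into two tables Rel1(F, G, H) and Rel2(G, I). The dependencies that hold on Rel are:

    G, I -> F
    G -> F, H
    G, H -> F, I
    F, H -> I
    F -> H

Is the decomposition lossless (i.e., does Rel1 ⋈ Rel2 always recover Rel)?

Yes

Common attributes: Rel1 ∩ Rel2 = {G}.
Closure of {G}: G → F, H applies, adding F, H; G, H → F, I applies, adding I. So (G)⁺ = {F, G, H, I}.
This closure contains every attribute of Rel1, so Rel1 ∩ Rel2 → Rel1. The join is lossless.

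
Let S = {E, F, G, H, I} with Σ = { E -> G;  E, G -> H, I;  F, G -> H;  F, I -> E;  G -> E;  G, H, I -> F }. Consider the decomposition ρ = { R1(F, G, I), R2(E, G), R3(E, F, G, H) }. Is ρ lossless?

Chase test. Columns are E, F, G, H, I; row i has aⱼ where attribute j ∈ Ri, else bᵢⱼ.
Initial tableau (one row per fragment):
  row 1: b11 a2 a3 b14 a5
  row 2: a1 b22 a3 b24 b25
  row 3: a1 a2 a3 a4 b35
Rows 2 and 3 agree on E, G; apply E, G→H, I and equate their H, I entries.
Rows 1 and 3 agree on F, G; apply F, G→H and equate their H entries.
Rows 1 and 2 agree on G; apply G→E and equate their E entries.
Rows 2 and 3 agree on G, H, I; apply G, H, I→F and equate their F entries.
Rows 1 and 2 agree on E, G; apply E, G→H, I and equate their H, I entries.
Row 1 is now all distinguished symbols — the join is lossless.

Yes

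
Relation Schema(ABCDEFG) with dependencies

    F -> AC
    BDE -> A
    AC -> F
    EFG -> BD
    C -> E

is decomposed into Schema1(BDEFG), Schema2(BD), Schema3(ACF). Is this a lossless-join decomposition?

Yes

Chase test. Columns are ABCDEFG; row i has aⱼ where attribute j ∈ Schemai, else bᵢⱼ.
Initial tableau (one row per fragment):
  row 1: b11 a2 b13 a4 a5 a6 a7
  row 2: b21 a2 b23 a4 b25 b26 b27
  row 3: a1 b32 a3 b34 b35 a6 b37
Rows 1 and 3 agree on F; apply F→AC and equate their AC entries.
Rows 1 and 3 agree on C; apply C→E and equate their E entries.
Row 1 is now all distinguished symbols — the join is lossless.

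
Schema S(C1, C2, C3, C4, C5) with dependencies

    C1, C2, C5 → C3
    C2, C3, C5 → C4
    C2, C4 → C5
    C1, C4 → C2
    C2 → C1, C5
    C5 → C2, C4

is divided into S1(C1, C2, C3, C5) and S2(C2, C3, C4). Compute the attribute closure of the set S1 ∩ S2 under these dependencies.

C1, C2, C3, C4, C5

S1 ∩ S2 = {C2, C3}.
C2 → C1, C5 applies, adding C1, C5
C5 → C2, C4 applies, adding C4
Closure: {C1, C2, C3, C4, C5}.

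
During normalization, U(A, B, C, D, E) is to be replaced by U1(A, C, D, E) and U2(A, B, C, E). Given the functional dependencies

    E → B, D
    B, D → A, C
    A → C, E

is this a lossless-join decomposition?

Common attributes: U1 ∩ U2 = {A, C, E}.
Closure of {A, C, E}: E → B, D applies, adding B, D. So (A, C, E)⁺ = {A, B, C, D, E}.
This closure contains every attribute of U1, so U1 ∩ U2 → U1. The join is lossless.

Yes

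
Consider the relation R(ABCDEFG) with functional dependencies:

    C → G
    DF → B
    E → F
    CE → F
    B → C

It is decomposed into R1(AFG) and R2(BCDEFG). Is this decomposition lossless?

Common attributes: R1 ∩ R2 = {FG}.
No dependency enlarges {FG}, so (FG)⁺ = {FG}.
The closure contains neither all of R1 = {AFG} nor all of R2 = {BCDEFG}, so the common attributes are not a superkey of either fragment. The join is lossy.

No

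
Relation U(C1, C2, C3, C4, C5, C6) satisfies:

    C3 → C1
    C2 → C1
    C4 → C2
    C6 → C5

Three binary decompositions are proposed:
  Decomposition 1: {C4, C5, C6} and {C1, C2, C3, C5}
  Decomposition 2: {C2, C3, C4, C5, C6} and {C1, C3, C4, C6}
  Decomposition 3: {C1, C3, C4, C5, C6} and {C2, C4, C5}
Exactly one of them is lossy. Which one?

Decomposition 1

Decomposition 1: common = {C5}, closure = {C5} → lossy.
Decomposition 2: common = {C3, C4, C6}, closure = {C1, C2, C3, C4, C5, C6} → lossless.
Decomposition 3: common = {C4, C5}, closure = {C1, C2, C4, C5} → lossless.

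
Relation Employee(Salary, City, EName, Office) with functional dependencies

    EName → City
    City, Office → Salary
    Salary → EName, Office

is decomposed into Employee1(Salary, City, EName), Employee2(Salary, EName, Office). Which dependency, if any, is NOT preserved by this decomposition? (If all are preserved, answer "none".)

Check City, Office → Salary: no single fragment contains all of {Salary, City, Office}, and the restricted closure of {City, Office} across the fragments never reaches {Salary}.
EName → City is preserved.
Salary → EName, Office is preserved.

City, Office → Salary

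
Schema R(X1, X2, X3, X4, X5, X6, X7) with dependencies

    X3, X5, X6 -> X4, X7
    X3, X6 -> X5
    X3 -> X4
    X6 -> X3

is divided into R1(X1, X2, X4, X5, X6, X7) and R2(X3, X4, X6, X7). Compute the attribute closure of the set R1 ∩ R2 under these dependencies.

R1 ∩ R2 = {X4, X6, X7}.
X6 → X3 applies, adding X3
X3, X6 → X5 applies, adding X5
Closure: {X3, X4, X5, X6, X7}.

X3, X4, X5, X6, X7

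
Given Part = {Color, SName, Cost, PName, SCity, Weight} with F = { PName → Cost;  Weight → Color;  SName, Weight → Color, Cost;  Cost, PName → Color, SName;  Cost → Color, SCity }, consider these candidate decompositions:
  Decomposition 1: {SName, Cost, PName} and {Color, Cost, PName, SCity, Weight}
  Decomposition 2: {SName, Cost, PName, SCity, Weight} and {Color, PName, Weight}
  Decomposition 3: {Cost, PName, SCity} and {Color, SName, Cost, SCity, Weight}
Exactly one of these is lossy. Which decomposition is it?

Decomposition 1: common = {Cost, PName}, closure = {Color, SName, Cost, PName, SCity} → lossless.
Decomposition 2: common = {PName, Weight}, closure = {Color, SName, Cost, PName, SCity, Weight} → lossless.
Decomposition 3: common = {Cost, SCity}, closure = {Color, Cost, SCity} → lossy.

Decomposition 3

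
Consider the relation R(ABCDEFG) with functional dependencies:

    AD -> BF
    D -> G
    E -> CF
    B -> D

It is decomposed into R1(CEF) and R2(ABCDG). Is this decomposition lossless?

No

Common attributes: R1 ∩ R2 = {C}.
No dependency enlarges {C}, so (C)⁺ = {C}.
The closure contains neither all of R1 = {CEF} nor all of R2 = {ABCDG}, so the common attributes are not a superkey of either fragment. The join is lossy.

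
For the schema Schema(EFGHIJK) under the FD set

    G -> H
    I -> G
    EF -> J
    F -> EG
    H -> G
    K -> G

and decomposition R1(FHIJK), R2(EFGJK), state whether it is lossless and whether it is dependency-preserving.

Lossless test: (FJK)⁺ = {EFGHJK}, which contains all of one fragment — lossless.
Dependency preservation: the restricted closure of {G} across the fragments never reaches {H}, so G → H cannot be enforced without a join — not preserved.

lossless but not dependency-preserving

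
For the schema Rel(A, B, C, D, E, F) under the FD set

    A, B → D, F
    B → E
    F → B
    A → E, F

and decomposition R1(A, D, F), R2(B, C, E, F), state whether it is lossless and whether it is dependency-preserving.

Lossless test: (F)⁺ = {B, E, F}, which is a superkey of neither fragment — lossy.
Dependency preservation: A, B → D, F; A → E, F are not contained in any single fragment, but the restricted closure of each left-hand side across the fragments still reaches the right-hand side; the remaining FDs each lie inside some fragment. All dependencies are preserved.

lossy but dependency-preserving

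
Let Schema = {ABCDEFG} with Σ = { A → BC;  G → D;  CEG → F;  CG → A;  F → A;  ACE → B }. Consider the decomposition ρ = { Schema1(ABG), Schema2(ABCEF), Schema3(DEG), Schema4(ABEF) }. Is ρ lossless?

Chase test. Columns are ABCDEFG; row i has aⱼ where attribute j ∈ Schemai, else bᵢⱼ.
Initial tableau (one row per fragment):
  row 1: a1 a2 b13 b14 b15 b16 a7
  row 2: a1 a2 a3 b24 a5 a6 b27
  row 3: b31 b32 b33 a4 a5 b36 a7
  row 4: a1 a2 b43 b44 a5 a6 b47
Rows 1 and 2 agree on A; apply A→BC and equate their BC entries.
Rows 1 and 4 agree on A; apply A→BC and equate their BC entries.
Rows 1 and 3 agree on G; apply G→D and equate their D entries.
No row becomes fully distinguished — the join is lossy.

No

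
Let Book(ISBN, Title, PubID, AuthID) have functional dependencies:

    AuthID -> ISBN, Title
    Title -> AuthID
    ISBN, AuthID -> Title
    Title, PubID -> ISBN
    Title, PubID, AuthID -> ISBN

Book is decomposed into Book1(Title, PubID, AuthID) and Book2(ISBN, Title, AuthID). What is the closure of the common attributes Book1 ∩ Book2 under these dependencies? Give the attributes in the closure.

ISBN, Title, AuthID

Book1 ∩ Book2 = {Title, AuthID}.
AuthID → ISBN, Title applies, adding ISBN
Closure: {ISBN, Title, AuthID}.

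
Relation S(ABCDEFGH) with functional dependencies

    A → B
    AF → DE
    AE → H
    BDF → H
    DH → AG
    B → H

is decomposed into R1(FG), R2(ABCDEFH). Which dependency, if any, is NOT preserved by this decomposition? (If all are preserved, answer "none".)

Check DH → AG: no single fragment contains all of {ADGH}, and the restricted closure of {DH} across the fragments never reaches {AG}.
A → B is preserved.
AF → DE is preserved.
AE → H is preserved.
BDF → H is preserved.
B → H is preserved.

DH → AG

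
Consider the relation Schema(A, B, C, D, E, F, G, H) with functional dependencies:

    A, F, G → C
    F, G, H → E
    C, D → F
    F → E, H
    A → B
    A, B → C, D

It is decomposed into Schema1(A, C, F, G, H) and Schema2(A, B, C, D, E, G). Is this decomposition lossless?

Yes

Common attributes: Schema1 ∩ Schema2 = {A, C, G}.
Closure of {A, C, G}: A → B applies, adding B; A, B → C, D applies, adding D; C, D → F applies, adding F; F → E, H applies, adding E, H. So (A, C, G)⁺ = {A, B, C, D, E, F, G, H}.
This closure contains every attribute of Schema1, so Schema1 ∩ Schema2 → Schema1. The join is lossless.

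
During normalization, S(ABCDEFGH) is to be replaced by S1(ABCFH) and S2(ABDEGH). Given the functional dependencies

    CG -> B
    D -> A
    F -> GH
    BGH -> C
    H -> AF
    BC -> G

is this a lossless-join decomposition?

Common attributes: S1 ∩ S2 = {ABH}.
Closure of {ABH}: H → AF applies, adding F; F → GH applies, adding G; BGH → C applies, adding C. So (ABH)⁺ = {ABCFGH}.
This closure contains every attribute of S1, so S1 ∩ S2 → S1. The join is lossless.

Yes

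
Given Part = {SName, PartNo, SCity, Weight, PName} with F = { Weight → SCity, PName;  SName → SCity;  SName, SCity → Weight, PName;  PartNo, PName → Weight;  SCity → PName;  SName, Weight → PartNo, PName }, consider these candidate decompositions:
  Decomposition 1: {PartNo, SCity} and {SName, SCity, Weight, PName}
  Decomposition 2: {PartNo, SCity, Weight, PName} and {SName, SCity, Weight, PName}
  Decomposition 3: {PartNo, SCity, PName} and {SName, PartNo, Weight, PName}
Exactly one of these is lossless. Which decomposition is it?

Decomposition 3

Decomposition 1: common = {SCity}, closure = {SCity, PName} → lossy.
Decomposition 2: common = {SCity, Weight, PName}, closure = {SCity, Weight, PName} → lossy.
Decomposition 3: common = {PartNo, PName}, closure = {PartNo, SCity, Weight, PName} → lossless.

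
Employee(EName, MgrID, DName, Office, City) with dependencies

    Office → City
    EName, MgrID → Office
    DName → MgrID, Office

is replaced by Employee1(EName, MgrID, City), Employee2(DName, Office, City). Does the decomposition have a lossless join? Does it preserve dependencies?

Lossless test: (City)⁺ = {City}, which is a superkey of neither fragment — lossy.
Dependency preservation: the restricted closure of {EName, MgrID} across the fragments never reaches {Office}, so EName, MgrID → Office cannot be enforced without a join — not preserved.

lossy and not dependency-preserving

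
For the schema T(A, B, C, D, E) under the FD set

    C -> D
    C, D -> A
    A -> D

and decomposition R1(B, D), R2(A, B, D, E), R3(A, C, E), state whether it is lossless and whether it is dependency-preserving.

lossy but dependency-preserving

Lossless test (chase): Rows 2 and 3 agree on A; apply A→D and equate their D entries. No row becomes fully distinguished — the join is lossy.
Dependency preservation: C → D; C, D → A are not contained in any single fragment, but the restricted closure of each left-hand side across the fragments still reaches the right-hand side; the remaining FDs each lie inside some fragment. All dependencies are preserved.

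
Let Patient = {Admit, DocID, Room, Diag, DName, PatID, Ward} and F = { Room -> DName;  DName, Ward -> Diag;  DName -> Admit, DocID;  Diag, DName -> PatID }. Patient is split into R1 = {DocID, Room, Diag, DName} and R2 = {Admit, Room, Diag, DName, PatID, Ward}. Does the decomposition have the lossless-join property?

Common attributes: R1 ∩ R2 = {Room, Diag, DName}.
Closure of {Room, Diag, DName}: DName → Admit, DocID applies, adding Admit, DocID; Diag, DName → PatID applies, adding PatID. So (Room, Diag, DName)⁺ = {Admit, DocID, Room, Diag, DName, PatID}.
This closure contains every attribute of R1, so R1 ∩ R2 → R1. The join is lossless.

Yes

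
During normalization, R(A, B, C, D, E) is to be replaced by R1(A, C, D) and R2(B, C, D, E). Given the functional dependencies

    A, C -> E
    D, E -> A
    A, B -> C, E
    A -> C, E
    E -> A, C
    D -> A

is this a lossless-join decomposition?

Yes

Common attributes: R1 ∩ R2 = {C, D}.
Closure of {C, D}: D → A applies, adding A; A, C → E applies, adding E. So (C, D)⁺ = {A, C, D, E}.
This closure contains every attribute of R1, so R1 ∩ R2 → R1. The join is lossless.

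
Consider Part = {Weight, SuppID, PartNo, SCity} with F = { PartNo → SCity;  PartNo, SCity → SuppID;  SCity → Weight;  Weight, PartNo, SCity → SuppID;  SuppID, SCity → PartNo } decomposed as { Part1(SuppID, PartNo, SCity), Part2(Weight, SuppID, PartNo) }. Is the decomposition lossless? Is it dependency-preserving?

Lossless test: (SuppID, PartNo)⁺ = {Weight, SuppID, PartNo, SCity}, which contains all of one fragment — lossless.
Dependency preservation: the restricted closure of {SCity} across the fragments never reaches {Weight}, so SCity → Weight cannot be enforced without a join — not preserved.

lossless but not dependency-preserving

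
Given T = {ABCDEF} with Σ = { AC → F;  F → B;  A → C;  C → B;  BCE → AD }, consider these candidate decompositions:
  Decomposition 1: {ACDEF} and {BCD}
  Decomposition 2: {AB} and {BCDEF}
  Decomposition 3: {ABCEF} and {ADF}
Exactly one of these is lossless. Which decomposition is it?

Decomposition 1

Decomposition 1: common = {CD}, closure = {BCD} → lossless.
Decomposition 2: common = {B}, closure = {B} → lossy.
Decomposition 3: common = {AF}, closure = {ABCF} → lossy.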